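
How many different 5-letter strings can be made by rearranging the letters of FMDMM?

FMDMM has 5 letters with M appearing 3 times.
The number of distinct arrangements is 5!/(3!) = 120/6 = 20.

20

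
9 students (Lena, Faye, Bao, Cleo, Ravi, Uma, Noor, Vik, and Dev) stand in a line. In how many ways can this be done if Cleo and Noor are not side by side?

There are 9! = 362880 arrangements in all. If Cleo and Noor are adjacent, merging them into one block gives 2·(8)! = 80640 arrangements.
Complementary counting: 362880 − 80640 = 282240.

282240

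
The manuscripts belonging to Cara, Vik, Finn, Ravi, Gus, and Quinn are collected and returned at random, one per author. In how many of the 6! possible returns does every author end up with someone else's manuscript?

265

This is the derangement count D_6: permutations of 6 items with no fixed point.
By inclusion–exclusion this is Σ_{j=0}^{6} (−1)^j C(6,j)·(6−j)!.
Computing: 720 − 720 + 360 − 120 + 30 − 6 + 1 = 265.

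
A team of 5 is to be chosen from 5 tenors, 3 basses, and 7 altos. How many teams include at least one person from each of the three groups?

With no constraint there are C(15,5) = 3003 possible selections.
Selections missing a whole group: no tenors → C(10,5) = 252; no basses → C(12,5) = 792; no altos → C(8,5) = 56.
Add back selections omitting two groups (i.e. drawn from a single group): C(5,5) + C(3,5) + C(7,5) = 22.
By inclusion–exclusion: 3003 − 1100 + 22 = 1925.

1925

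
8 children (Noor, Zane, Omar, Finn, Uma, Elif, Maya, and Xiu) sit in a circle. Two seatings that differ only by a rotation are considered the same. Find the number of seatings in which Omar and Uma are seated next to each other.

Glue Omar and Uma into a block (2 internal orders). Seating 7 units around a circle gives (6)! arrangements.
So 2 × (6)! = 2 × 720 = 1440.

1440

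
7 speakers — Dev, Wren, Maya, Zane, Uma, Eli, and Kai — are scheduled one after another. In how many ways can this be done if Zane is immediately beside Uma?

Place the 5 others and the Zane-Uma pair as 6 objects in a line; the pair has 2 internal arrangements.
So the count is 2·(6)! = 1440.

1440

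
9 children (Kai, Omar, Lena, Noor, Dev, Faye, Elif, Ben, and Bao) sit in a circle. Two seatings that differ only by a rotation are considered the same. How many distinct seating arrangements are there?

Around a circle, 9 distinct people have 9!/9 = (8)! = 40320 rotationally distinct seatings.

40320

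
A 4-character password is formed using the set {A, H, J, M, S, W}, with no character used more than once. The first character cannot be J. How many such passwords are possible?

The first character has 6−1 = 5 choices (anything except J).
The remaining 3 characters are filled from the other 5 symbols without repetition: 5 × 4 × 3 = 60.
Total: 5 × 60 = 300.

300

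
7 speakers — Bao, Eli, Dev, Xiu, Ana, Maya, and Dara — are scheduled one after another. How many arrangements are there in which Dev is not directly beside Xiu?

Of the 7! = 5040 arrangements, those with Dev and Xiu adjacent number 2 × 6! = 1440 (treat the pair as a block with 2 internal orders).
Complementary counting: 5040 − 1440 = 3600.

3600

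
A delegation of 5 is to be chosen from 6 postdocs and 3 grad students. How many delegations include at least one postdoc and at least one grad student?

Total 5-person selections from all 9: C(9,5) = 126.
Selections missing a whole group: no postdocs → C(3,5) = 0; no grad students → C(6,5) = 6.
Both groups omitted at once is impossible, so 126 − 6 = 120.

120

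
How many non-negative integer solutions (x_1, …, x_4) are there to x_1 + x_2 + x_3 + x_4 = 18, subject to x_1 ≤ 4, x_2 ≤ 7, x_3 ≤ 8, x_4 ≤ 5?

79

Ignoring the caps, the number of non-negative solutions to x_1+…+x_4 = 18 is C(21,3) = 1330.
Subtract solutions that violate a single cap (substitute x_i' = x_i − (cap_i+1)): x_1 ≥ 5 gives C(16,3) = 560; x_2 ≥ 8 gives C(13,3) = 286; x_3 ≥ 9 gives C(12,3) = 220; x_4 ≥ 6 gives C(15,3) = 455. Together 1521.
Add back pairs where two caps are both exceeded: 56 + 35 + 120 + 4 + 35 + 20 = 270.
By inclusion–exclusion the count is 1330 − 1521 + 270 = 79.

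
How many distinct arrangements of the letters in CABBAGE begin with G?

Fix G in the first position and arrange the remaining 6 letters.
Those 6 letters have A appearing twice and B appearing twice, giving (6)!/(2!·2!) = 180.

180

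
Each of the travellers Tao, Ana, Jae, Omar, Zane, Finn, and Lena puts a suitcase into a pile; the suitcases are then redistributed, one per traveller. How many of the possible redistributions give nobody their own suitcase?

Let Aᵢ be the assignments in which traveller i gets their own suitcase. We want the size of the complement of A₁∪…∪A_7.
By inclusion–exclusion this is Σ_{j=0}^{7} (−1)^j C(7,j)·(7−j)!.
Computing: 5040 − 5040 + 2520 − 840 + 210 − 42 + 7 − 1 = 1854.

1854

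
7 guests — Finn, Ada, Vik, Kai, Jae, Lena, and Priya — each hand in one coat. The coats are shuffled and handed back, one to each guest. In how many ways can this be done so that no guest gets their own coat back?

This is the derangement count D_7: permutations of 7 items with no fixed point.
By inclusion–exclusion this is Σ_{j=0}^{7} (−1)^j C(7,j)·(7−j)!.
Computing: 5040 − 5040 + 2520 − 840 + 210 − 42 + 7 − 1 = 1854.

1854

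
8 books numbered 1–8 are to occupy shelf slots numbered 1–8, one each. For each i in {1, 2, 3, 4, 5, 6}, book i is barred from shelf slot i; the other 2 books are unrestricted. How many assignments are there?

18806

Let Aᵢ (for 1 ≤ i ≤ 6) be the placements that put book i in its forbidden shelf slot. Any j of these fix j positions, leaving (8−j)! ways to fill the rest, and there are C(6,j) ways to pick which j.
By inclusion–exclusion, the number of valid placements is Σ_{j=0}^{6} (−1)^j C(6,j)·(8−j)!.
Computing: 40320 − 30240 + 10800 − 2400 + 360 − 36 + 2 = 18806.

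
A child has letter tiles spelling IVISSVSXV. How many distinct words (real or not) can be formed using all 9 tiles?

5040

IVISSVSXV has 9 letters with I appearing twice, S appearing 3 times, and V appearing 3 times.
The number of distinct arrangements is 9!/(3!·3!·2!) = 362880/72 = 5040.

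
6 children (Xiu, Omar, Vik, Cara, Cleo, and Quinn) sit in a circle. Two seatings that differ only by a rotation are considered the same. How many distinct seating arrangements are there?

120

Fix one person's seat to break rotational symmetry; the remaining 5 people can be arranged in (5)! = 120 ways.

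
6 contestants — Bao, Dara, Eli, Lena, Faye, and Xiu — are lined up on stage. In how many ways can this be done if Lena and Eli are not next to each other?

There are 6! = 720 arrangements in all. If Lena and Eli are adjacent, merging them into one block gives 2·(5)! = 240 arrangements.
Complementary counting: 720 − 240 = 480.

480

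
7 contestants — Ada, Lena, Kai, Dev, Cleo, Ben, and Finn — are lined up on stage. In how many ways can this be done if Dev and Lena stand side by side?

Place the 5 others and the Dev-Lena pair as 6 objects in a line; the pair has 2 internal arrangements.
So the count is 2·(6)! = 1440.

1440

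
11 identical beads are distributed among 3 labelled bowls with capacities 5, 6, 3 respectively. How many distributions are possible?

Without the upper bounds there are C(13,2) = 78 ways to split 11 among 3 bowls.
Subtract solutions that violate a single cap (substitute x_i' = x_i − (cap_i+1)): x_1 ≥ 6 gives C(7,2) = 21; x_2 ≥ 7 gives C(6,2) = 15; x_3 ≥ 4 gives C(9,2) = 36. Together 72.
Add back pairs where two caps are both exceeded: 0 + 3 + 1 = 4.
By inclusion–exclusion the count is 78 − 72 + 4 = 10.

10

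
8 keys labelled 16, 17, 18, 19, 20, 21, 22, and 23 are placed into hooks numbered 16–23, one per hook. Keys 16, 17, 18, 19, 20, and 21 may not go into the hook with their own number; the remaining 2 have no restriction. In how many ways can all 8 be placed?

Let Aᵢ (for 16 ≤ i ≤ 21) be the placements that put key i in its forbidden hook. Any j of these fix j positions, leaving (8−j)! ways to fill the rest, and there are C(6,j) ways to pick which j.
By inclusion–exclusion, the number of valid placements is Σ_{j=0}^{6} (−1)^j C(6,j)·(8−j)!.
Computing: 40320 − 30240 + 10800 − 2400 + 360 − 36 + 2 = 18806.

18806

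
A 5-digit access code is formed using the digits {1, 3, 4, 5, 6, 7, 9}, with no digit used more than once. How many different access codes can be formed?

2520

With no repetition, fill the 5 digits in order: 7 choices, then 6, down to 3.
That product is 7 × 6 × 5 × 4 × 3 = 2520.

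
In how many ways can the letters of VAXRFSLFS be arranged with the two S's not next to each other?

70560

Total arrangements of VAXRFSLFS: 9!/(2!·2!) = 90720.
Arrangements with the S's together: treat SS as one letter, giving (8)!/(2!) = 20160.
Hence 90720 − 20160 = 70560.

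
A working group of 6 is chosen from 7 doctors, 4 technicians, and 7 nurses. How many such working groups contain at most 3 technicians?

Split by how many technicians are chosen (0 through 3).
Sum: C(4,0)·C(14,6) + C(4,1)·C(14,5) + C(4,2)·C(14,4) + C(4,3)·C(14,3) = 3003 + 8008 + 6006 + 1456 = 18473.

18473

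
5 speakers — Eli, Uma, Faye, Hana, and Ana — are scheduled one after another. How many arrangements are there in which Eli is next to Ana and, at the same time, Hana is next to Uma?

24

Treat {Eli,Ana} as one block (2 orders) and {Hana,Uma} as another (2 orders).
That leaves 3 units to arrange: 2 × 2 × 3! = 4 × 6 = 24.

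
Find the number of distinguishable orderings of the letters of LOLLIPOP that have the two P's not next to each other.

Total arrangements of LOLLIPOP: 8!/(3!·2!·2!) = 1680.
Arrangements with the P's together: treat PP as one letter, giving (7)!/(3!·2!) = 420.
Subtracting, 1680 − 420 = 1260 arrangements keep the P's apart.

1260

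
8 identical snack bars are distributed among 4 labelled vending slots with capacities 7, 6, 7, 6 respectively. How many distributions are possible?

155

By stars and bars, unrestricted non-negative solutions to x_1+…+x_4 = 8 number C(8+3,3) = 165.
Subtract solutions that violate a single cap (substitute x_i' = x_i − (cap_i+1)): x_1 ≥ 8 gives C(3,3) = 1; x_2 ≥ 7 gives C(4,3) = 4; x_3 ≥ 8 gives C(3,3) = 1; x_4 ≥ 7 gives C(4,3) = 4. Together 10.
No two caps can be exceeded simultaneously, so the pair terms are all 0.
By inclusion–exclusion the count is 165 − 10 + 0 = 155.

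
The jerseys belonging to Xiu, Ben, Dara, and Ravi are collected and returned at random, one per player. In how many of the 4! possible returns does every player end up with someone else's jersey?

9

Let Aᵢ be the assignments in which player i gets their old jersey. We want the size of the complement of A₁∪…∪A_4.
By inclusion–exclusion this is Σ_{j=0}^{4} (−1)^j C(4,j)·(4−j)!.
Computing: 24 − 24 + 12 − 4 + 1 = 9.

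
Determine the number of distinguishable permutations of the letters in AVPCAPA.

420

Letter multiplicities in AVPCAPA: A×3, C×1, P×2, V×1.
The number of distinct arrangements is 7!/(3!·2!) = 5040/12 = 420.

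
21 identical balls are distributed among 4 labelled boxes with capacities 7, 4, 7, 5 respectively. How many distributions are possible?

Ignoring the caps, the number of non-negative solutions to x_1+…+x_4 = 21 is C(24,3) = 2024.
Subtract solutions that violate a single cap (substitute x_i' = x_i − (cap_i+1)): x_1 ≥ 8 gives C(16,3) = 560; x_2 ≥ 5 gives C(19,3) = 969; x_3 ≥ 8 gives C(16,3) = 560; x_4 ≥ 6 gives C(18,3) = 816. Together 2905.
Add back pairs where two caps are both exceeded: 165 + 56 + 120 + 165 + 286 + 120 = 912.
Subtract triples: 1 + 10 + 0 + 10 = 21.
By inclusion–exclusion the count is 2024 − 2905 + 912 − 21 = 10.

10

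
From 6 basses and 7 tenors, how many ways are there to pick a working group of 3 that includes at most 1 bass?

Split by how many basses are chosen (0 through 1).
Sum: C(6,0)·C(7,3) + C(6,1)·C(7,2) = 35 + 126 = 161.

161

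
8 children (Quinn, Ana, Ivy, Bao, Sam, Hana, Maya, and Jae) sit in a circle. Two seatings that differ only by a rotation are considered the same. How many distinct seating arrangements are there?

Fix one person's seat to break rotational symmetry; the remaining 7 people can be arranged in (7)! = 5040 ways.

5040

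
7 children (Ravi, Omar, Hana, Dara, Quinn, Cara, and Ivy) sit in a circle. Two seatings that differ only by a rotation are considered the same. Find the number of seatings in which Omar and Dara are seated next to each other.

240

Treat {Omar, Dara} as one unit (2 internal orders) and seat the resulting 6 units around the table: (5)! circular arrangements.
So 2 × (5)! = 2 × 120 = 240.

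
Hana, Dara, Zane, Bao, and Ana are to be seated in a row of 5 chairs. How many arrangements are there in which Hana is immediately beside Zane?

48

Place the 3 others and the Hana-Zane pair as 4 objects in a line; the pair has 2 internal arrangements.
That gives 2 × 4! = 2 × 24 = 48.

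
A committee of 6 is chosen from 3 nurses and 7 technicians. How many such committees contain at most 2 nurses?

Split by how many nurses are chosen (0 through 2).
Sum: C(3,0)·C(7,6) + C(3,1)·C(7,5) + C(3,2)·C(7,4) = 7 + 63 + 105 = 175.

175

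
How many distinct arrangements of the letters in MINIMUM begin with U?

60

With the first slot taken by U, it remains to arrange the other 6 letters (MINIMM).
Those 6 letters have I appearing twice and M appearing 3 times, giving (6)!/(3!·2!) = 60.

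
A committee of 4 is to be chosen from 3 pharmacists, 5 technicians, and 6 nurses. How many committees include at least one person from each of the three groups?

495

Unrestricted: C(14,4) = 1001 ways to pick any 4 of the 14.
Selections missing a whole group: no pharmacists → C(11,4) = 330; no technicians → C(9,4) = 126; no nurses → C(8,4) = 70.
Add back selections omitting two groups (i.e. drawn from a single group): C(3,4) + C(5,4) + C(6,4) = 20.
By inclusion–exclusion: 1001 − 526 + 20 = 495.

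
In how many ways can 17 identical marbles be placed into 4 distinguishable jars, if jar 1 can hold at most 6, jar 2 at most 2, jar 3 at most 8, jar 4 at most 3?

Ignoring the caps, the number of non-negative solutions to x_1+…+x_4 = 17 is C(20,3) = 1140.
Subtract solutions that violate a single cap (substitute x_i' = x_i − (cap_i+1)): x_1 ≥ 7 gives C(13,3) = 286; x_2 ≥ 3 gives C(17,3) = 680; x_3 ≥ 9 gives C(11,3) = 165; x_4 ≥ 4 gives C(16,3) = 560. Together 1691.
Add back pairs where two caps are both exceeded: 120 + 4 + 84 + 56 + 286 + 35 = 585.
Subtract triples: 0 + 20 + 0 + 4 = 24.
By inclusion–exclusion the count is 1140 − 1691 + 585 − 24 = 10.

10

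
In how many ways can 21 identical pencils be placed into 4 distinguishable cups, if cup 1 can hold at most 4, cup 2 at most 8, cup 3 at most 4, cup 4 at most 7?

10

Without the upper bounds there are C(24,3) = 2024 ways to split 21 among 4 cups.
Subtract solutions that violate a single cap (substitute x_i' = x_i − (cap_i+1)): x_1 ≥ 5 gives C(19,3) = 969; x_2 ≥ 9 gives C(15,3) = 455; x_3 ≥ 5 gives C(19,3) = 969; x_4 ≥ 8 gives C(16,3) = 560. Together 2953.
Add back pairs where two caps are both exceeded: 120 + 364 + 165 + 120 + 35 + 165 = 969.
Subtract triples: 10 + 0 + 20 + 0 = 30.
By inclusion–exclusion the count is 2024 − 2953 + 969 − 30 = 10.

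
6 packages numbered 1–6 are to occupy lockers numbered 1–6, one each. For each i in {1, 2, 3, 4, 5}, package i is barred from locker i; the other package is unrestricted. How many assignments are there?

Let Aᵢ (for 1 ≤ i ≤ 5) be the placements that put package i in its forbidden locker. Any j of these fix j positions, leaving (6−j)! ways to fill the rest, and there are C(5,j) ways to pick which j.
By inclusion–exclusion, the number of valid placements is Σ_{j=0}^{5} (−1)^j C(5,j)·(6−j)!.
Computing: 720 − 600 + 240 − 60 + 10 − 1 = 309.

309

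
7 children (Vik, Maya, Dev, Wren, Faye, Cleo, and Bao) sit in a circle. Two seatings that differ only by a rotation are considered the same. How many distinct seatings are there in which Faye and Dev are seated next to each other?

Glue Faye and Dev into a block (2 internal orders). Seating 6 units around a circle gives (5)! arrangements.
So 2 × (5)! = 2 × 120 = 240.

240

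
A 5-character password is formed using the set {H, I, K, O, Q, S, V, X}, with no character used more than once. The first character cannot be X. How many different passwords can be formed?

The first character has 8−1 = 7 choices (anything except X).
The remaining 4 characters are filled from the other 7 symbols without repetition: 7 × 6 × 5 × 4 = 840.
Total: 7 × 840 = 5880.

5880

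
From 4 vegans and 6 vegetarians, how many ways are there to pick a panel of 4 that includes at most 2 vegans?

Split by how many vegans are chosen (0 through 2).
Sum: C(4,0)·C(6,4) + C(4,1)·C(6,3) + C(4,2)·C(6,2) = 15 + 80 + 90 = 185.

185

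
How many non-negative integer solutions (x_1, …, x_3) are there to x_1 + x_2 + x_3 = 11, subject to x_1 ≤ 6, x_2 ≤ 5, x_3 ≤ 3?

10

By stars and bars, unrestricted non-negative solutions to x_1+…+x_3 = 11 number C(11+2,2) = 78.
Subtract solutions that violate a single cap (substitute x_i' = x_i − (cap_i+1)): x_1 ≥ 7 gives C(6,2) = 15; x_2 ≥ 6 gives C(7,2) = 21; x_3 ≥ 4 gives C(9,2) = 36. Together 72.
Add back pairs where two caps are both exceeded: 0 + 1 + 3 = 4.
By inclusion–exclusion the count is 78 − 72 + 4 = 10.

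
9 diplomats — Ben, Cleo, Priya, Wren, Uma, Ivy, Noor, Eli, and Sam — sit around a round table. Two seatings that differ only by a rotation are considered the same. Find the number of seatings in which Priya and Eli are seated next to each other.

10080

Glue Priya and Eli into a block (2 internal orders). Seating 8 units around a circle gives (7)! arrangements.
So 2 × (7)! = 2 × 5040 = 10080.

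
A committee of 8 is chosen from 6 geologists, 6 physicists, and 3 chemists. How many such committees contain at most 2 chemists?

Split by how many chemists are chosen (0 through 2).
Sum: C(3,0)·C(12,8) + C(3,1)·C(12,7) + C(3,2)·C(12,6) = 495 + 2376 + 2772 = 5643.

5643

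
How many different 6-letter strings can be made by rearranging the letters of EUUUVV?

60

The 6 letters of EUUUVV have repeats: U appearing 3 times and V appearing twice.
Dividing 6! = 720 by 3!·2! = 12 for the repeated letters gives 60.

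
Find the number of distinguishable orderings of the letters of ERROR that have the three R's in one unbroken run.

Treat the 3 copies of R as a single block. The multiset to arrange is then {RRR, E, O}, 3 items in all.
All 3 items are distinct, so there are (3)! = 6 arrangements.

6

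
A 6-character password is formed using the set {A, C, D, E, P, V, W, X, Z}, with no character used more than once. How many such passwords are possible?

This is a permutation of 6 out of 9: P(9,6) = 9!/3!.
9 × 8 × 7 × 6 × 5 × 4 = 60480.

60480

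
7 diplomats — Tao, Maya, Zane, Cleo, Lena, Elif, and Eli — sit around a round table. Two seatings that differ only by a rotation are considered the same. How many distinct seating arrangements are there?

720

Fix one person's seat to break rotational symmetry; the remaining 6 people can be arranged in (6)! = 720 ways.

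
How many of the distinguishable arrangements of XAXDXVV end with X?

180

With the last slot taken by X, it remains to arrange the other 6 letters (AXDXVV).
Those 6 letters have V appearing twice and X appearing twice, giving (6)!/(2!·2!) = 180.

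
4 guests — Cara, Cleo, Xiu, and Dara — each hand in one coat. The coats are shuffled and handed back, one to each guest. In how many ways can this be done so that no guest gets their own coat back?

Let Aᵢ be the assignments in which guest i gets their own coat. We want the size of the complement of A₁∪…∪A_4.
By inclusion–exclusion this is Σ_{j=0}^{4} (−1)^j C(4,j)·(4−j)!.
Computing: 24 − 24 + 12 − 4 + 1 = 9.

9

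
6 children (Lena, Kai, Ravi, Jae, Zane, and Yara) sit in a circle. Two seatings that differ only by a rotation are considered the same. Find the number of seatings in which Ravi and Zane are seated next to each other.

Glue Ravi and Zane into a block (2 internal orders). Seating 5 units around a circle gives (4)! arrangements.
So 2 × (4)! = 2 × 24 = 48.

48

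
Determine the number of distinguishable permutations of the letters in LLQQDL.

60

The 6 letters of LLQQDL have repeats: L appearing 3 times and Q appearing twice.
The number of distinct arrangements is 6!/(3!·2!) = 720/12 = 60.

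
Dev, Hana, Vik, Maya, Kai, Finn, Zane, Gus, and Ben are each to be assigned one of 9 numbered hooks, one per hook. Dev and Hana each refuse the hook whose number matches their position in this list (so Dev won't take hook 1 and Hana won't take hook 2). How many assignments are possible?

287280

Let Aᵢ (for i ∈ {1, 2}) be the placements that put person i in their forbidden hook. Any j of these fix j positions, leaving (9−j)! ways to fill the rest, and there are C(2,j) ways to pick which j.
By inclusion–exclusion, the number of valid placements is Σ_{j=0}^{2} (−1)^j C(2,j)·(9−j)!.
Computing: 362880 − 80640 + 5040 = 287280.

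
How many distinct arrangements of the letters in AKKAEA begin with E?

Fix E in the first position and arrange the remaining 5 letters.
Those 5 letters have A appearing 3 times and K appearing twice, giving (5)!/(3!·2!) = 10.

10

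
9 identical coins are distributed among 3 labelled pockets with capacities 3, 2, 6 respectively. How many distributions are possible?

6

Ignoring the caps, the number of non-negative solutions to x_1+…+x_3 = 9 is C(11,2) = 55.
Subtract solutions that violate a single cap (substitute x_i' = x_i − (cap_i+1)): x_1 ≥ 4 gives C(7,2) = 21; x_2 ≥ 3 gives C(8,2) = 28; x_3 ≥ 7 gives C(4,2) = 6. Together 55.
Add back pairs where two caps are both exceeded: 6 + 0 + 0 = 6.
By inclusion–exclusion the count is 55 − 55 + 6 = 6.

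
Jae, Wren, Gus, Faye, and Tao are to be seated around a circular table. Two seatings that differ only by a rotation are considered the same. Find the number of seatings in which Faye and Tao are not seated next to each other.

All circular seatings of 5 people number (4)! = 24.
Those with Faye next to Tao: fuse the pair into one unit and seat 4 units around a circle — 2·(3)! = 12.
Subtracting, 24 − 12 = 12.

12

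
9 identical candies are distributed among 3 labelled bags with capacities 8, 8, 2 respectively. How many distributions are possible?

25

By stars and bars, unrestricted non-negative solutions to x_1+…+x_3 = 9 number C(9+2,2) = 55.
Subtract solutions that violate a single cap (substitute x_i' = x_i − (cap_i+1)): x_1 ≥ 9 gives C(2,2) = 1; x_2 ≥ 9 gives C(2,2) = 1; x_3 ≥ 3 gives C(8,2) = 28. Together 30.
No two caps can be exceeded simultaneously, so the pair terms are all 0.
By inclusion–exclusion the count is 55 − 30 + 0 = 25.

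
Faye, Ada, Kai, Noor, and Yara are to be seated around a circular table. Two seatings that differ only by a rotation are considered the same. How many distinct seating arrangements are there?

Around a circle, 5 distinct people have 5!/5 = (4)! = 24 rotationally distinct seatings.

24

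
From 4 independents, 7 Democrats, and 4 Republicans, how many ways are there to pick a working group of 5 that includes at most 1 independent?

1782

Split by how many independents are chosen (0 through 1).
Sum: C(4,0)·C(11,5) + C(4,1)·C(11,4) = 462 + 1320 = 1782.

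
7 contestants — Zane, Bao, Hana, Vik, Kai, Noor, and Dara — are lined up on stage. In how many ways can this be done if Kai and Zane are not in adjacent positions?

There are 7! = 5040 arrangements in all. If Kai and Zane are adjacent, merging them into one block gives 2·(6)! = 1440 arrangements.
So 5040 − 1440 = 3600 arrangements keep them apart.

3600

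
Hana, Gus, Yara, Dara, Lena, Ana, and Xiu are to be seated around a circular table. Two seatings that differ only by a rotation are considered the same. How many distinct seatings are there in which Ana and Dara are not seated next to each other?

480

All circular seatings of 7 people number (6)! = 720.
Those with Ana next to Dara: fuse the pair into one unit and seat 6 units around a circle — 2·(5)! = 240.
Subtracting, 720 − 240 = 480.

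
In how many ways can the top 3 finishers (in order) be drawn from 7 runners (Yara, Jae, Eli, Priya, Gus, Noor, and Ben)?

This is an ordered selection of 3 from 7: P(7,3).
That gives 7 × 6 × 5 = 210.

210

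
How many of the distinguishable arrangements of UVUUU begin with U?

4

Fix U in the first position and arrange the remaining 4 letters.
Those 4 letters have U appearing 3 times, giving (4)!/(3!) = 4.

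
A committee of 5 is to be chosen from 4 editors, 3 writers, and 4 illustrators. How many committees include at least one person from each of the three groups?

With no constraint there are C(11,5) = 462 possible selections.
Selections missing a whole group: no editors → C(7,5) = 21; no writers → C(8,5) = 56; no illustrators → C(7,5) = 21.
Add back selections omitting two groups (i.e. drawn from a single group): C(4,5) + C(3,5) + C(4,5) = 0.
By inclusion–exclusion: 462 − 98 + 0 = 364.

364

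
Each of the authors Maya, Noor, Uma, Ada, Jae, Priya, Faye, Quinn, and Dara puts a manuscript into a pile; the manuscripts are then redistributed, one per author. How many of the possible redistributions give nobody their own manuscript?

Let Aᵢ be the assignments in which author i gets their own manuscript. We want the size of the complement of A₁∪…∪A_9.
By inclusion–exclusion this is Σ_{j=0}^{9} (−1)^j C(9,j)·(9−j)!.
Computing: 362880 − 362880 + 181440 − 60480 + 15120 − 3024 + 504 − 72 + 9 − 1 = 133496.

133496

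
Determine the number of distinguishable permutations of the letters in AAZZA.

10

AAZZA has 5 letters with A appearing 3 times and Z appearing twice.
Dividing 5! = 120 by 3!·2! = 12 for the repeated letters gives 10.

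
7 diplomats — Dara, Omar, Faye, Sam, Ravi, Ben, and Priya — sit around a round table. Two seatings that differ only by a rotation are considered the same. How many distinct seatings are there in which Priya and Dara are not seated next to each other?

480

Without the restriction there are (6)! = 720 seatings.
Seatings with Priya beside Dara: treat them as a block with 2 internal orders, giving 2 × (5)! = 240.
Subtracting, 720 − 240 = 480.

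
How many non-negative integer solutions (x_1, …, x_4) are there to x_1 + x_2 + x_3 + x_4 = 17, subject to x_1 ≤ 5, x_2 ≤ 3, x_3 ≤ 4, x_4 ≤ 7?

10

By stars and bars, unrestricted non-negative solutions to x_1+…+x_4 = 17 number C(17+3,3) = 1140.
Subtract solutions that violate a single cap (substitute x_i' = x_i − (cap_i+1)): x_1 ≥ 6 gives C(14,3) = 364; x_2 ≥ 4 gives C(16,3) = 560; x_3 ≥ 5 gives C(15,3) = 455; x_4 ≥ 8 gives C(12,3) = 220. Together 1599.
Add back pairs where two caps are both exceeded: 120 + 84 + 20 + 165 + 56 + 35 = 480.
Subtract triples: 10 + 0 + 0 + 1 = 11.
By inclusion–exclusion the count is 1140 − 1599 + 480 − 11 = 10.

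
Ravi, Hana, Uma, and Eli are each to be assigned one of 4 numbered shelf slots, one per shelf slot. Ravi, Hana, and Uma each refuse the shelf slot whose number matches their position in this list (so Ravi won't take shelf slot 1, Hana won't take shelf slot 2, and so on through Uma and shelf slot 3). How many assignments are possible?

Let Aᵢ (for i ∈ {1, 2, 3}) be the placements that put person i in their forbidden shelf slot. Any j of these fix j positions, leaving (4−j)! ways to fill the rest, and there are C(3,j) ways to pick which j.
By inclusion–exclusion, the number of valid placements is Σ_{j=0}^{3} (−1)^j C(3,j)·(4−j)!.
Computing: 24 − 18 + 6 − 1 = 11.

11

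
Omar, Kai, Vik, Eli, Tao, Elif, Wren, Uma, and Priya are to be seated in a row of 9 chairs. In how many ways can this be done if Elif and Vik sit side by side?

80640

Treat {Elif, Vik} as a single unit. There are 8 units to order, and the pair itself can be ordered 2 ways.
That gives 2 × 8! = 2 × 40320 = 80640.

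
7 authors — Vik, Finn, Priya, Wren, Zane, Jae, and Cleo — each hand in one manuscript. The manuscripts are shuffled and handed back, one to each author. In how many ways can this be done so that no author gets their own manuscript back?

Let Aᵢ be the assignments in which author i gets their own manuscript. We want the size of the complement of A₁∪…∪A_7.
By inclusion–exclusion this is Σ_{j=0}^{7} (−1)^j C(7,j)·(7−j)!.
Computing: 5040 − 5040 + 2520 − 840 + 210 − 42 + 7 − 1 = 1854.

1854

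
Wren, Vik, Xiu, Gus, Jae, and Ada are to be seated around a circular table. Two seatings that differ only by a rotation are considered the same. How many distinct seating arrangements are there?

120

Seat Wren anywhere (absorbing the rotational symmetry), then permute the other 5: (5)! = 120.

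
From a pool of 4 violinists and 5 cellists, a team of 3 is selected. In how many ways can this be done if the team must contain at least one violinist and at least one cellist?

With no constraint there are C(9,3) = 84 possible selections.
Subtract selections that omit an entire group: no violinists → C(5,3) = 10; no cellists → C(4,3) = 4.
Both groups omitted at once is impossible, so 84 − 14 = 70.

70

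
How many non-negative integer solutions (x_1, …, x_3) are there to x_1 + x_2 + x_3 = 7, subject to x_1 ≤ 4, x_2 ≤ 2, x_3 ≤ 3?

6

Ignoring the caps, the number of non-negative solutions to x_1+…+x_3 = 7 is C(9,2) = 36.
Subtract solutions that violate a single cap (substitute x_i' = x_i − (cap_i+1)): x_1 ≥ 5 gives C(4,2) = 6; x_2 ≥ 3 gives C(6,2) = 15; x_3 ≥ 4 gives C(5,2) = 10. Together 31.
Add back pairs where two caps are both exceeded: 0 + 0 + 1 = 1.
By inclusion–exclusion the count is 36 − 31 + 1 = 6.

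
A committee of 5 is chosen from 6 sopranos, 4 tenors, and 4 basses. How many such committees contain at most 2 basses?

1812

Split by how many basses are chosen (0 through 2).
Sum: C(4,0)·C(10,5) + C(4,1)·C(10,4) + C(4,2)·C(10,3) = 252 + 840 + 720 = 1812.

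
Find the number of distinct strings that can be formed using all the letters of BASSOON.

Letter multiplicities in BASSOON: A×1, B×1, N×1, O×2, S×2.
So there are 7! / (2!·2!) = 1260 distinguishable arrangements.

1260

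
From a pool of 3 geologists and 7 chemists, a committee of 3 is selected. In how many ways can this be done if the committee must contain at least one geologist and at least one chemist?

Total 3-person selections from all 10: C(10,3) = 120.
Subtract selections that omit an entire group: no geologists → C(7,3) = 35; no chemists → C(3,3) = 1.
Both groups omitted at once is impossible, so 120 − 36 = 84.

84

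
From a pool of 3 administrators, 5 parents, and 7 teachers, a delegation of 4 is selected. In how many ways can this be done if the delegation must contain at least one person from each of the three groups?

630

Total 4-person selections from all 15: C(15,4) = 1365.
Subtract selections that omit an entire group: no administrators → C(12,4) = 495; no parents → C(10,4) = 210; no teachers → C(8,4) = 70.
Add back selections omitting two groups (i.e. drawn from a single group): C(3,4) + C(5,4) + C(7,4) = 40.
By inclusion–exclusion: 1365 − 775 + 40 = 630.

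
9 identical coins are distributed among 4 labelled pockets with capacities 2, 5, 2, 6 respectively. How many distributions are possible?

44

By stars and bars, unrestricted non-negative solutions to x_1+…+x_4 = 9 number C(9+3,3) = 220.
Subtract solutions that violate a single cap (substitute x_i' = x_i − (cap_i+1)): x_1 ≥ 3 gives C(9,3) = 84; x_2 ≥ 6 gives C(6,3) = 20; x_3 ≥ 3 gives C(9,3) = 84; x_4 ≥ 7 gives C(5,3) = 10. Together 198.
Add back pairs where two caps are both exceeded: 1 + 20 + 0 + 1 + 0 + 0 = 22.
By inclusion–exclusion the count is 220 − 198 + 22 = 44.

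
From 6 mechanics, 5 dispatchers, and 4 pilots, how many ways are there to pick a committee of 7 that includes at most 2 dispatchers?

Split by how many dispatchers are chosen (0 through 2).
Sum: C(5,0)·C(10,7) + C(5,1)·C(10,6) + C(5,2)·C(10,5) = 120 + 1050 + 2520 = 3690.

3690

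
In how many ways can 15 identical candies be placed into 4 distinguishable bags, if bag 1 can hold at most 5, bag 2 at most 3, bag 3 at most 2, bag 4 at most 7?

10

Ignoring the caps, the number of non-negative solutions to x_1+…+x_4 = 15 is C(18,3) = 816.
Subtract solutions that violate a single cap (substitute x_i' = x_i − (cap_i+1)): x_1 ≥ 6 gives C(12,3) = 220; x_2 ≥ 4 gives C(14,3) = 364; x_3 ≥ 3 gives C(15,3) = 455; x_4 ≥ 8 gives C(10,3) = 120. Together 1159.
Add back pairs where two caps are both exceeded: 56 + 84 + 4 + 165 + 20 + 35 = 364.
Subtract triples: 10 + 0 + 0 + 1 = 11.
By inclusion–exclusion the count is 816 − 1159 + 364 − 11 = 10.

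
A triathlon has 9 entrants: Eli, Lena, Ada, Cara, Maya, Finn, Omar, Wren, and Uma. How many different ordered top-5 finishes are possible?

This is an ordered selection of 5 from 9: P(9,5).
That gives 9 × 8 × 7 × 6 × 5 = 15120.

15120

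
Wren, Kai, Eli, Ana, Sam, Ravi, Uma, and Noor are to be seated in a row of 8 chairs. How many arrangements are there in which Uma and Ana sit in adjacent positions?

10080

Place the 6 others and the Uma-Ana pair as 7 objects in a line; the pair has 2 internal arrangements.
That gives 2 × 7! = 2 × 5040 = 10080.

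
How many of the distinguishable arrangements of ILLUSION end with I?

2520

Fix I in the last position and arrange the remaining 7 letters.
Those 7 letters have L appearing twice, giving (7)!/(2!) = 2520.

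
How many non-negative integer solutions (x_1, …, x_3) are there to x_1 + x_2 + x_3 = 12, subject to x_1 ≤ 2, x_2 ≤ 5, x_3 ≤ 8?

Without the upper bounds there are C(14,2) = 91 ways to split 12 among 3 variables.
Subtract solutions that violate a single cap (substitute x_i' = x_i − (cap_i+1)): x_1 ≥ 3 gives C(11,2) = 55; x_2 ≥ 6 gives C(8,2) = 28; x_3 ≥ 9 gives C(5,2) = 10. Together 93.
Add back pairs where two caps are both exceeded: 10 + 1 + 0 = 11.
By inclusion–exclusion the count is 91 − 93 + 11 = 9.

9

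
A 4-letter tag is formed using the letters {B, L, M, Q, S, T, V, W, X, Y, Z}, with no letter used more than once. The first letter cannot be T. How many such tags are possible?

The first letter has 11−1 = 10 choices (anything except T).
The remaining 3 letters are filled from the other 10 symbols without repetition: 10 × 9 × 8 = 720.
Total: 10 × 720 = 7200.

7200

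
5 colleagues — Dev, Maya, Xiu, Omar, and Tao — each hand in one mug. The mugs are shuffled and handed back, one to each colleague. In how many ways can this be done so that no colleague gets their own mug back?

Count assignments avoiding every fixed point. For any j of the 5 colleagues fixed to their own mug, the other 5−j can be arranged in (5−j)! ways.
By inclusion–exclusion this is Σ_{j=0}^{5} (−1)^j C(5,j)·(5−j)!.
Computing: 120 − 120 + 60 − 20 + 5 − 1 = 44.

44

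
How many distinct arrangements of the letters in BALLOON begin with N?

180

Fix N in the first position and arrange the remaining 6 letters.
Those 6 letters have L appearing twice and O appearing twice, giving (6)!/(2!·2!) = 180.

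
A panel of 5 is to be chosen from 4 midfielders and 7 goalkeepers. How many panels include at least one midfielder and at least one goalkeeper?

441

With no constraint there are C(11,5) = 462 possible selections.
Subtract selections that omit an entire group: no midfielders → C(7,5) = 21; no goalkeepers → C(4,5) = 0.
Both groups omitted at once is impossible, so 462 − 21 = 441.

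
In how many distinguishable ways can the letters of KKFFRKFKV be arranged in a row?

2520

KKFFRKFKV has 9 letters with F appearing 3 times and K appearing 4 times.
The number of distinct arrangements is 9!/(4!·3!) = 362880/144 = 2520.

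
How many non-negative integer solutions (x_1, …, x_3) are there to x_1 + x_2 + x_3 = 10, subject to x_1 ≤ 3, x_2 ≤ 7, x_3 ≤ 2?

6

By stars and bars, unrestricted non-negative solutions to x_1+…+x_3 = 10 number C(10+2,2) = 66.
Subtract solutions that violate a single cap (substitute x_i' = x_i − (cap_i+1)): x_1 ≥ 4 gives C(8,2) = 28; x_2 ≥ 8 gives C(4,2) = 6; x_3 ≥ 3 gives C(9,2) = 36. Together 70.
Add back pairs where two caps are both exceeded: 0 + 10 + 0 = 10.
By inclusion–exclusion the count is 66 − 70 + 10 = 6.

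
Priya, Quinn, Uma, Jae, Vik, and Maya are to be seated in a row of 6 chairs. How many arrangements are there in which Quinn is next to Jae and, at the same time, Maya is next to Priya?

Treat {Quinn,Jae} as one block (2 orders) and {Maya,Priya} as another (2 orders).
That leaves 4 units to arrange: 2 × 2 × 4! = 4 × 24 = 96.

96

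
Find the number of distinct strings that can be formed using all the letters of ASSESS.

Letter multiplicities in ASSESS: A×1, E×1, S×4.
The number of distinct arrangements is 6!/(4!) = 720/24 = 30.

30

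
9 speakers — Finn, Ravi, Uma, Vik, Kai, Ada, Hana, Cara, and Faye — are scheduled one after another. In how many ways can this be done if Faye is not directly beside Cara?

Of the 9! = 362880 arrangements, those with Faye and Cara adjacent number 2 × 8! = 80640 (treat the pair as a block with 2 internal orders).
Complementary counting: 362880 − 80640 = 282240.

282240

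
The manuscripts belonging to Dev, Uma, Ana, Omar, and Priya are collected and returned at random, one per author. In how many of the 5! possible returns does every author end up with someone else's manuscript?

44

Count assignments avoiding every fixed point. For any j of the 5 authors fixed to their own manuscript, the other 5−j can be arranged in (5−j)! ways.
By inclusion–exclusion this is Σ_{j=0}^{5} (−1)^j C(5,j)·(5−j)!.
Computing: 120 − 120 + 60 − 20 + 5 − 1 = 44.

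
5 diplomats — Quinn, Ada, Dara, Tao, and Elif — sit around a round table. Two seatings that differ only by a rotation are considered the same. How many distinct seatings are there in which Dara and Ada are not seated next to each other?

12

All circular seatings of 5 people number (4)! = 24.
Seatings with Dara beside Ada: treat them as a block with 2 internal orders, giving 2 × (3)! = 12.
Subtracting, 24 − 12 = 12.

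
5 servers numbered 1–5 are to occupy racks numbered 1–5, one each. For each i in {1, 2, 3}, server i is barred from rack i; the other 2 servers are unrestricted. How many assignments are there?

64

Let Aᵢ (for i ∈ {1, 2, 3}) be the placements that put server i in its forbidden rack. Any j of these fix j positions, leaving (5−j)! ways to fill the rest, and there are C(3,j) ways to pick which j.
By inclusion–exclusion, the number of valid placements is Σ_{j=0}^{3} (−1)^j C(3,j)·(5−j)!.
Computing: 120 − 72 + 18 − 2 = 64.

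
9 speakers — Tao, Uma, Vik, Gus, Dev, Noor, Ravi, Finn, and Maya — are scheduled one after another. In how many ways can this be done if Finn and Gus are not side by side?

282240

There are 9! = 362880 arrangements in all. If Finn and Gus are adjacent, merging them into one block gives 2·(8)! = 80640 arrangements.
Complementary counting: 362880 − 80640 = 282240.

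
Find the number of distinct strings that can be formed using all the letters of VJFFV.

30

VJFFV has 5 letters with F appearing twice and V appearing twice.
So there are 5! / (2!·2!) = 30 distinguishable arrangements.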